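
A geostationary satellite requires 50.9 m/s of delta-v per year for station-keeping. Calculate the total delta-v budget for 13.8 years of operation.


dV = rate * years = 50.9 * 13.8
dV = 702.4200 m/s

702.4200 m/s


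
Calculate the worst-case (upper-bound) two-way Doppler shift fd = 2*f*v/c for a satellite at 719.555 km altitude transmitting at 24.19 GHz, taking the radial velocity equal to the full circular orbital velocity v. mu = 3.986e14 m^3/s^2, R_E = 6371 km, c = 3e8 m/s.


r = 7.090555e+06 m
v = sqrt(mu/r) = 7497.7082 m/s (worst-case radial velocity)
f = 24.19 GHz = 2.419e+10 Hz
fd = 2*f*v/c = 2*2.419e+10*7497.7082/3.0e+08
fd = 1.2091304e+06 Hz

1.2091e+06 Hz


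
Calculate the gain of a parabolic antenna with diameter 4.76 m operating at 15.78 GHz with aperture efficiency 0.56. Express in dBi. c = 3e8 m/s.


lambda = c/f = 3e8 / 1.578e+10 = 0.01901141 m
G = eta*(pi*D/lambda)^2 = 0.56*(pi*4.76/0.01901141)^2
G = 346476.0074 (linear)
G = 10*log10(346476.0074) = 55.3967 dBi

55.3967 dBi


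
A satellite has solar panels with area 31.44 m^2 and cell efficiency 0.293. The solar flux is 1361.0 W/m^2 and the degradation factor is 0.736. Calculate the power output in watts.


P = area * eta * S * degradation
P = 31.44 * 0.293 * 1361.0 * 0.736
P = 9227.5434 W

9227.5434 W


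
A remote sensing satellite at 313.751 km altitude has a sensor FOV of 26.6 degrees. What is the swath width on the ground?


FOV = 26.6 deg = 0.4642576 rad
swath = 2 * alt * tan(FOV/2) = 2 * 313.751 * tan(0.2321288)
swath = 2 * 313.751 * 0.23639
swath = 148.3352 km

148.3352 km


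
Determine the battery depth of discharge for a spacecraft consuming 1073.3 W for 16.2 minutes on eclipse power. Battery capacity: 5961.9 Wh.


E_used = P * t / 60 = 1073.3 * 16.2 / 60 = 289.7910 Wh
DOD = E_used / E_total * 100 = 289.7910 / 5961.9 * 100
DOD = 4.8607 %

4.8607 %


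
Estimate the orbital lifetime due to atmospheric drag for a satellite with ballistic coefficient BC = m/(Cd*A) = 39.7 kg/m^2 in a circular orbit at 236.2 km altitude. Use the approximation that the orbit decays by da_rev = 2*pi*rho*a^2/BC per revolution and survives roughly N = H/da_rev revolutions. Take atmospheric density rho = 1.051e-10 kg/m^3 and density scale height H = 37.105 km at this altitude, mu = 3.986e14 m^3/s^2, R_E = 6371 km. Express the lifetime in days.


a = R_E + alt = 6607.2000 km = 6.6072e+06 m
da_rev = 2*pi*rho*a^2/BC = 2*pi*1.051e-10*(6.6072e+06)^2/39.7 = 726.151074 m per revolution
N = H/da_rev = 37105.0000 m / 726.151074 m = 51.0982 revolutions
P = 2*pi*sqrt(a^3/mu) = 5344.8731 s
lifetime = N*P = 51.0982 * 5344.8731 = 273113.3020 s = 3.1610 days

3.1610 days


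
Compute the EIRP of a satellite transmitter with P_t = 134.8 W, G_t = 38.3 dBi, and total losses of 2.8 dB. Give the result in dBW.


Pt = 134.8 W = 21.2969 dBW
EIRP = Pt_dBW + Gt - losses = 21.2969 + 38.3 - 2.8 = 56.7969 dBW

56.7969 dBW


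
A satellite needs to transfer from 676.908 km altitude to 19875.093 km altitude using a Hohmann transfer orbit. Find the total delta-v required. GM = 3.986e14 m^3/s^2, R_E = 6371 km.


r1 = 7047.9080 km = 7.047908e+06 m
r2 = 26246.0930 km = 2.6246093e+07 m
dv1 = sqrt(mu/r1)*(sqrt(2*r2/(r1+r2)) - 1) = 1922.4869 m/s
dv2 = sqrt(mu/r2)*(1 - sqrt(2*r1/(r1+r2))) = 1361.3497 m/s
total dv = |dv1| + |dv2| = 1922.4869 + 1361.3497 = 3283.8366 m/s = 3.2838 km/s

3.2838 km/s


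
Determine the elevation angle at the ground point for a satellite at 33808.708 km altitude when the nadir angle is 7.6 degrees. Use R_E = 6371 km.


r = R_E + alt = 40179.7080 km
Law of sines in the satellite / Earth-center / ground-point triangle:
  sin(nadir)/R_E = sin(90 + el)/r  =>  cos(el) = (r/R_E)*sin(nadir)
cos(el) = (40179.7080 / 6371.0000) * sin(7.6 deg) = 0.8340956
el = arccos(0.8340956) = 33.4782 deg
(Earth-central angle = 90 - nadir - el = 48.9218 deg)

33.4782 degrees


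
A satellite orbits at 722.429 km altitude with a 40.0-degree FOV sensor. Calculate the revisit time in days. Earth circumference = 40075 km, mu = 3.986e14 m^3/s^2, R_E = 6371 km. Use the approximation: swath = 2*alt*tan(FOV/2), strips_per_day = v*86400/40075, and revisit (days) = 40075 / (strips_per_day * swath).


swath = 2*722.429*tan(0.3490659) = 525.8853 km
v = sqrt(mu/r) = 7496.1891 m/s = 7.4962 km/s
strips/day = v*86400/40075 = 7.4962*86400/40075 = 16.1615
coverage/day = strips * swath = 16.1615 * 525.8853 = 8499.0773 km
revisit = 40075 / 8499.0773 = 4.7152 days

4.7152 days


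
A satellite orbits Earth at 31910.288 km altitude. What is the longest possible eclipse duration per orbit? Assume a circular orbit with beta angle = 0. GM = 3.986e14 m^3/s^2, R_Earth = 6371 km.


r = 38281.2880 km
T = 1242.3380 min
Eclipse fraction = arcsin(R_E/r)/pi = arcsin(6371.0000/38281.2880)/pi
= arcsin(0.166426)/pi = 0.05322267
Eclipse duration = 0.05322267 * 1242.3380 = 66.1206 min

66.1206 minutes


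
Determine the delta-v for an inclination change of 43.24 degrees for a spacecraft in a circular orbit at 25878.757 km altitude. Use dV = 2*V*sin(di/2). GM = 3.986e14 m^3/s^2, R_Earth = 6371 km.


r = 32249.7570 km = 3.2249757e+07 m
V = sqrt(mu/r) = 3515.6483 m/s
di = 43.24 deg = 0.7546804 rad
dV = 2*V*sin(di/2) = 2*3515.6483*sin(0.3773402)
dV = 2590.6748 m/s = 2.5907 km/s

2.5907 km/s


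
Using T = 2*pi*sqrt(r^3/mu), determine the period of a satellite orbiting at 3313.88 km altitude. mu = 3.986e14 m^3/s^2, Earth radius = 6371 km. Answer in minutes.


r = 9684.8800 km = 9.68488e+06 m
T = 2*pi*sqrt(r^3/mu) = 2*pi*sqrt(9.0841173e+20 / 3.986e14)
T = 9485.3331 s = 158.0889 min

158.0889 minutes


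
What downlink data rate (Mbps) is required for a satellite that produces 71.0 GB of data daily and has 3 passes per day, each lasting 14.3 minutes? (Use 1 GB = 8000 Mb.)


total contact time = 3 * 14.3 * 60 = 2574.0000 s
data = 71.0 GB = 568000.0000 Mb
rate = 568000.0000 / 2574.0000 = 220.6682 Mbps

220.6682 Mbps


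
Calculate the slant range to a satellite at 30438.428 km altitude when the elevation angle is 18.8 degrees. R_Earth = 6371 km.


h = 30438.428 km, el = 18.8 deg
d = -R_E*sin(el) + sqrt((R_E*sin(el))^2 + 2*R_E*h + h^2)
d = -6371.0000*sin(0.3281219) + sqrt((6371.0000*0.3222657)^2 + 2*6371.0000*30438.428 + 30438.428^2)
d = 34258.8239 km

34258.8239 km


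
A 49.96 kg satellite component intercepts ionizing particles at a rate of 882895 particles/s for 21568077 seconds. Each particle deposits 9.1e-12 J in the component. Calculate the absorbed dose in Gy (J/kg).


Total energy deposited = rate * time * E_per
  = 882895 * 21568077 * 9.1e-12 = 173.2854 J
Dose = E_total / mass = 173.2854 / 49.96
Dose = 3.4685 Gy

3.4685 Gy


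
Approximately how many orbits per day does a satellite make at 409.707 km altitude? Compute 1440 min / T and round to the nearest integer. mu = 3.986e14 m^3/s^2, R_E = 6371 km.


r = 6.780707e+06 m
T = 2*pi*sqrt(r^3/mu) = 5556.7862 s = 92.6131 min
revs/day = 1440 / 92.6131 = 15.5486
Rounded: 16 revolutions per day

16 revolutions per day


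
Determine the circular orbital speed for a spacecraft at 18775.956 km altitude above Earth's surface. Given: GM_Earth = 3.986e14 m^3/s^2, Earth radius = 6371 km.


r = R_E + alt = 6371.0 + 18775.956 = 25146.9560 km = 2.5146956e+07 m
v = sqrt(mu/r) = sqrt(3.986e14 / 2.5146956e+07) = 3981.3095 m/s = 3.9813 km/s

3.9813 km/s


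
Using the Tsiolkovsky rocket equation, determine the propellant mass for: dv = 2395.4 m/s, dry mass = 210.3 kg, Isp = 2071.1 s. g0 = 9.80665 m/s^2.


ve = Isp * g0 = 2071.1 * 9.80665 = 20310.552815 m/s
mass ratio = exp(dv/ve) = exp(2395.4/20310.552815) = 1.12517513
m_prop = m_dry * (mr - 1) = 210.3 * (1.12517513 - 1)
m_prop = 26.3243 kg

26.3243 kg


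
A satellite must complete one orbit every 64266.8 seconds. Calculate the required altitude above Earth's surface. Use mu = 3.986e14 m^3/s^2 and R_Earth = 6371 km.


T = 64266.8 s
r = (mu*T^2/(4*pi^2))^(1/3) = (3.986e14 * 64266.8^2 / (4*pi^2))^(1/3)
r = 3.4677701e+07 m = 34677.7014 km
alt = r - R_E = 34677.7014 - 6371 = 28306.7014 km

28306.7014 km


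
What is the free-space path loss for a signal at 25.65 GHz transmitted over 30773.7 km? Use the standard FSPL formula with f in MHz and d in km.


f = 25.65 GHz = 25650.0000 MHz
d = 30773.7 km
FSPL = 32.44 + 20*log10(25650.0000) + 20*log10(30773.7)
FSPL = 32.44 + 88.1817 + 89.7636
FSPL = 210.3853 dB

210.3853 dB


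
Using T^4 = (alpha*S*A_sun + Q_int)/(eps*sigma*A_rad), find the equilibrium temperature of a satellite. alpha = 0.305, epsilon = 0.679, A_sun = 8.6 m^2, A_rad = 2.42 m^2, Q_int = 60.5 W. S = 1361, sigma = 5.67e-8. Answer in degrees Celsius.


Numerator = alpha*S*A_sun + Q_int = 0.305*1361*8.6 + 60.5 = 3630.4030 W
Denominator = eps*sigma*A_rad = 0.679*5.67e-8*2.42 = 9.3168306e-08 W/K^4
T^4 = 3.8966073e+10 K^4
T = 444.2952 K = 171.1452 C

171.1452 degrees Celsius


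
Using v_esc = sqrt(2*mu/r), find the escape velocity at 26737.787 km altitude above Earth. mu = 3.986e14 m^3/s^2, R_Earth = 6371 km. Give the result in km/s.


r = 6371.0 + 26737.787 = 33108.7870 km = 3.3108787e+07 m
v_esc = sqrt(2*mu/r) = sqrt(2*3.986e14 / 3.3108787e+07)
v_esc = 4906.9543 m/s = 4.9070 km/s

4.9070 km/s


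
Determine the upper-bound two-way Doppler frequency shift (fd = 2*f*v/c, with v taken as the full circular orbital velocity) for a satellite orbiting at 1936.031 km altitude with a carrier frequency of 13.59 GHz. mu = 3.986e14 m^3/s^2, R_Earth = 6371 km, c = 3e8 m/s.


r = 8.307031e+06 m
v = sqrt(mu/r) = 6927.0087 m/s (worst-case radial velocity)
f = 13.59 GHz = 1.359e+10 Hz
fd = 2*f*v/c = 2*1.359e+10*6927.0087/3.0e+08
fd = 627586.9861 Hz

627586.9861 Hz


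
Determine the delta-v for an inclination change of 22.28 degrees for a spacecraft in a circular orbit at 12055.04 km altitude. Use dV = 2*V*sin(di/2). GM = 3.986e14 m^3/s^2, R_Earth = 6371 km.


r = 18426.0400 km = 1.842604e+07 m
V = sqrt(mu/r) = 4651.0675 m/s
di = 22.28 deg = 0.3888594 rad
dV = 2*V*sin(di/2) = 2*4651.0675*sin(0.1944297)
dV = 1797.2375 m/s = 1.7972 km/s

1.7972 km/s


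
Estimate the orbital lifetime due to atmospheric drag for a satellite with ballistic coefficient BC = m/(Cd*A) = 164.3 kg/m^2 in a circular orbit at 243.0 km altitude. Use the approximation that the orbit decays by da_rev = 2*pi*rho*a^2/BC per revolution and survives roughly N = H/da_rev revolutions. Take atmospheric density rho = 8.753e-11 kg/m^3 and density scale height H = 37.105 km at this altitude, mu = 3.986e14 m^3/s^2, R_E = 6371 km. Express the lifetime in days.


a = R_E + alt = 6614.0000 km = 6.614e+06 m
da_rev = 2*pi*rho*a^2/BC = 2*pi*8.753e-11*(6.614e+06)^2/164.3 = 146.429175 m per revolution
N = H/da_rev = 37105.0000 m / 146.429175 m = 253.3990 revolutions
P = 2*pi*sqrt(a^3/mu) = 5353.1265 s
lifetime = N*P = 253.3990 * 5353.1265 = 1.3564767e+06 s = 15.7000 days

15.7000 days


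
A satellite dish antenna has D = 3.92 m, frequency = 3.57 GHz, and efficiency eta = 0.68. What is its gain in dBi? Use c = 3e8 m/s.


lambda = c/f = 3e8 / 3.57e+09 = 0.08403361 m
G = eta*(pi*D/lambda)^2 = 0.68*(pi*3.92/0.08403361)^2
G = 14604.0972 (linear)
G = 10*log10(14604.0972) = 41.6447 dBi

41.6447 dBi


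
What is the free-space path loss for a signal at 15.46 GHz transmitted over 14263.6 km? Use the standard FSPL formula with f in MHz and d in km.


f = 15.46 GHz = 15460.0000 MHz
d = 14263.6 km
FSPL = 32.44 + 20*log10(15460.0000) + 20*log10(14263.6)
FSPL = 32.44 + 83.7842 + 83.0846
FSPL = 199.3088 dB

199.3088 dB


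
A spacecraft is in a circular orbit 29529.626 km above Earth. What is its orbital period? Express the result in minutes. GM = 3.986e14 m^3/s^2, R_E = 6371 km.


r = 35900.6260 km = 3.5900626e+07 m
T = 2*pi*sqrt(r^3/mu) = 2*pi*sqrt(4.6270699e+22 / 3.986e14)
T = 67696.1941 s = 1128.2699 min

1128.2699 minutes


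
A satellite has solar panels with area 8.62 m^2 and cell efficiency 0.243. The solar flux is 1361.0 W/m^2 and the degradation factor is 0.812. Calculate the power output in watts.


P = area * eta * S * degradation
P = 8.62 * 0.243 * 1361.0 * 0.812
P = 2314.8758 W

2314.8758 W


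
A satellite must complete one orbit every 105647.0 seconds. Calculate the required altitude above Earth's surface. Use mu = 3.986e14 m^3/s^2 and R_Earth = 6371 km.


T = 105647.0 s
r = (mu*T^2/(4*pi^2))^(1/3) = (3.986e14 * 105647.0^2 / (4*pi^2))^(1/3)
r = 4.8301872e+07 m = 48301.8723 km
alt = r - R_E = 48301.8723 - 6371 = 41930.8723 km

41930.8723 km


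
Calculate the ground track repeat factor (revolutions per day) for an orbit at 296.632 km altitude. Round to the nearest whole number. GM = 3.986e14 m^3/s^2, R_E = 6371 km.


r = 6.667632e+06 m
T = 2*pi*sqrt(r^3/mu) = 5418.3700 s = 90.3062 min
revs/day = 1440 / 90.3062 = 15.9458
Rounded: 16 revolutions per day

16 revolutions per day


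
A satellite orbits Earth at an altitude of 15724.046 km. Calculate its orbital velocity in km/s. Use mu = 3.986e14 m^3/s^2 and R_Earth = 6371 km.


r = R_E + alt = 6371.0 + 15724.046 = 22095.0460 km = 2.2095046e+07 m
v = sqrt(mu/r) = sqrt(3.986e14 / 2.2095046e+07) = 4247.3807 m/s = 4.2474 km/s

4.2474 km/s


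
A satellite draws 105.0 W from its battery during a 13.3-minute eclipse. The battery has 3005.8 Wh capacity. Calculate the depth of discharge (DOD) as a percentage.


E_used = P * t / 60 = 105.0 * 13.3 / 60 = 23.2750 Wh
DOD = E_used / E_total * 100 = 23.2750 / 3005.8 * 100
DOD = 0.7743363 %

0.7743 %


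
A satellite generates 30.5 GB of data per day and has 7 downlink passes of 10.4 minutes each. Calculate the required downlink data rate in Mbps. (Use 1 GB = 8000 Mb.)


total contact time = 7 * 10.4 * 60 = 4368.0000 s
data = 30.5 GB = 244000.0000 Mb
rate = 244000.0000 / 4368.0000 = 55.8608 Mbps

55.8608 Mbps


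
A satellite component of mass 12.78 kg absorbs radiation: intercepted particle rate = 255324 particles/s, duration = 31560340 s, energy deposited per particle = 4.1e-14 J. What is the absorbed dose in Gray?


Total energy deposited = rate * time * E_per
  = 255324 * 31560340 * 4.1e-14 = 0.3303826 J
Dose = E_total / mass = 0.3303826 / 12.78
Dose = 0.02585153 Gy

0.0259 Gy


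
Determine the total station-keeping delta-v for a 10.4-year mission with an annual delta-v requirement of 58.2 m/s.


dV = rate * years = 58.2 * 10.4
dV = 605.2800 m/s

605.2800 m/s


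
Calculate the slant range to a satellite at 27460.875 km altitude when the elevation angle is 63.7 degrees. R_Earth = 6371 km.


h = 27460.875 km, el = 63.7 deg
d = -R_E*sin(el) + sqrt((R_E*sin(el))^2 + 2*R_E*h + h^2)
d = -6371.0000*sin(1.1118) + sqrt((6371.0000*0.8964864)^2 + 2*6371.0000*27460.875 + 27460.875^2)
d = 28002.3920 km

28002.3920 km


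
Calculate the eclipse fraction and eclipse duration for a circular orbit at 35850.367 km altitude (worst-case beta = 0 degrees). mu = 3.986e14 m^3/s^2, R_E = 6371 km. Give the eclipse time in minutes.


r = 42221.3670 km
T = 1438.9921 min
Eclipse fraction = arcsin(R_E/r)/pi = arcsin(6371.0000/42221.3670)/pi
= arcsin(0.1508952)/pi = 0.04821559
Eclipse duration = 0.04821559 * 1438.9921 = 69.3819 min

69.3819 minutes


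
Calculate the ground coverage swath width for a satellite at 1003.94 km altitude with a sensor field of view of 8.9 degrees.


FOV = 8.9 deg = 0.1553343 rad
swath = 2 * alt * tan(FOV/2) = 2 * 1003.94 * tan(0.07766715)
swath = 2 * 1003.94 * 0.0778237
swath = 156.2606 km

156.2606 km


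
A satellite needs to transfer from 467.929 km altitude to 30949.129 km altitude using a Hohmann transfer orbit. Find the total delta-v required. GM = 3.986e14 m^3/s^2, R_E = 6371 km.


r1 = 6838.9290 km = 6.838929e+06 m
r2 = 37320.1290 km = 3.7320129e+07 m
dv1 = sqrt(mu/r1)*(sqrt(2*r2/(r1+r2)) - 1) = 2291.0797 m/s
dv2 = sqrt(mu/r2)*(1 - sqrt(2*r1/(r1+r2))) = 1449.2659 m/s
total dv = |dv1| + |dv2| = 2291.0797 + 1449.2659 = 3740.3456 m/s = 3.7403 km/s

3.7403 km/s


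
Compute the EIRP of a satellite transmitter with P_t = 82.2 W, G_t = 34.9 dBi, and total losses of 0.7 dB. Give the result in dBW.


Pt = 82.2 W = 19.1487 dBW
EIRP = Pt_dBW + Gt - losses = 19.1487 + 34.9 - 0.7 = 53.3487 dBW

53.3487 dBW


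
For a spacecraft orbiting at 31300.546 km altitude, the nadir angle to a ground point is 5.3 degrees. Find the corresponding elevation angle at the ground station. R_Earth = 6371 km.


r = R_E + alt = 37671.5460 km
Law of sines in the satellite / Earth-center / ground-point triangle:
  sin(nadir)/R_E = sin(90 + el)/r  =>  cos(el) = (r/R_E)*sin(nadir)
cos(el) = (37671.5460 / 6371.0000) * sin(5.3 deg) = 0.5461847
el = arccos(0.5461847) = 56.8943 deg
(Earth-central angle = 90 - nadir - el = 27.8057 deg)

56.8943 degrees


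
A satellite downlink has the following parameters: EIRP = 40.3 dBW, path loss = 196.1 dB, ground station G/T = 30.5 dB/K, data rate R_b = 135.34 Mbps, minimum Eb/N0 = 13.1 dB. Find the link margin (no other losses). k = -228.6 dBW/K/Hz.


C/N0 = EIRP - FSPL + G/T - k = 40.3 - 196.1 + 30.5 - (-228.6)
C/N0 = 103.3000 dB-Hz
R_b = 135.34 Mbps = 1.3534e+08 bps -> 10*log10(R_b) = 81.3143 dB-Hz
Eb/N0 = C/N0 - 10*log10(R_b) = 103.3000 - 81.3143 = 21.9857 dB
Margin = Eb/N0 - Eb/N0_req = 21.9857 - 13.1 = 8.8857 dB (link closes)

8.8857 dB


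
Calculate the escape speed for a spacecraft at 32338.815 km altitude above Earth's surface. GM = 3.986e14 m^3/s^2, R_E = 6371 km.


r = 6371.0 + 32338.815 = 38709.8150 km = 3.8709815e+07 m
v_esc = sqrt(2*mu/r) = sqrt(2*3.986e14 / 3.8709815e+07)
v_esc = 4538.0899 m/s = 4.5381 km/s

4.5381 km/s


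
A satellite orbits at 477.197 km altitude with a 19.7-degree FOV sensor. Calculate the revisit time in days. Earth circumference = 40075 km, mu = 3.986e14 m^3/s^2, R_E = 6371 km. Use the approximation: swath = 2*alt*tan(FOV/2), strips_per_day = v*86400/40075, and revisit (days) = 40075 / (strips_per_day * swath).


swath = 2*477.197*tan(0.1719149) = 165.7103 km
v = sqrt(mu/r) = 7629.2268 m/s = 7.6292 km/s
strips/day = v*86400/40075 = 7.6292*86400/40075 = 16.4483
coverage/day = strips * swath = 16.4483 * 165.7103 = 2725.6512 km
revisit = 40075 / 2725.6512 = 14.7029 days

14.7029 days


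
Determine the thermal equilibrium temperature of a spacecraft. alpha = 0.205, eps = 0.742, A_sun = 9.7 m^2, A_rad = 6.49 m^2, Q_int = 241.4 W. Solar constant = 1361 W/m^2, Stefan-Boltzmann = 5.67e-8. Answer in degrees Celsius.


Numerator = alpha*S*A_sun + Q_int = 0.205*1361*9.7 + 241.4 = 2947.7485 W
Denominator = eps*sigma*A_rad = 0.742*5.67e-8*6.49 = 2.7304339e-07 W/K^4
T^4 = 1.0795898e+10 K^4
T = 322.3404 K = 49.1904 C

49.1904 degrees Celsius


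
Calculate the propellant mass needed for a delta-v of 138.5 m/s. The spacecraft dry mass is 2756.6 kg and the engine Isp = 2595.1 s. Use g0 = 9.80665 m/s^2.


ve = Isp * g0 = 2595.1 * 9.80665 = 25449.237415 m/s
mass ratio = exp(dv/ve) = exp(138.5/25449.237415) = 1.00545704
m_prop = m_dry * (mr - 1) = 2756.6 * (1.00545704 - 1)
m_prop = 15.0429 kg

15.0429 kg


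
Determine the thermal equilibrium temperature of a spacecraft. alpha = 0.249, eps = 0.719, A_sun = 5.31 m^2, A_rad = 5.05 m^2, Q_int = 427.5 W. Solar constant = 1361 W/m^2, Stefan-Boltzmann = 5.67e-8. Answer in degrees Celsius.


Numerator = alpha*S*A_sun + Q_int = 0.249*1361*5.31 + 427.5 = 2227.0006 W
Denominator = eps*sigma*A_rad = 0.719*5.67e-8*5.05 = 2.0587486e-07 W/K^4
T^4 = 1.0817253e+10 K^4
T = 322.4997 K = 49.3497 C

49.3497 degrees Celsius


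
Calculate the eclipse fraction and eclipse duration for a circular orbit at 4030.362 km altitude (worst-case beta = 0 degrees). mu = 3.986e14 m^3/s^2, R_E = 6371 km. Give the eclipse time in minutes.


r = 10401.3620 km
T = 175.9524 min
Eclipse fraction = arcsin(R_E/r)/pi = arcsin(6371.0000/10401.3620)/pi
= arcsin(0.6125159)/pi = 0.2098425
Eclipse duration = 0.2098425 * 175.9524 = 36.9223 min

36.9223 minutes


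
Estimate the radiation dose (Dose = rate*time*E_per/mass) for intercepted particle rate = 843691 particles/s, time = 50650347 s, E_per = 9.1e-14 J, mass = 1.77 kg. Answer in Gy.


Total energy deposited = rate * time * E_per
  = 843691 * 50650347 * 9.1e-14 = 3.8887 J
Dose = E_total / mass = 3.8887 / 1.77
Dose = 2.1970 Gy

2.1970 Gy


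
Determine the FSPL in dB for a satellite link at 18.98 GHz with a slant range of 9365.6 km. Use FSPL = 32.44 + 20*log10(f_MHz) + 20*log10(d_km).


f = 18.98 GHz = 18980.0000 MHz
d = 9365.6 km
FSPL = 32.44 + 20*log10(18980.0000) + 20*log10(9365.6)
FSPL = 32.44 + 85.5659 + 79.4307
FSPL = 197.4366 dB

197.4366 dB


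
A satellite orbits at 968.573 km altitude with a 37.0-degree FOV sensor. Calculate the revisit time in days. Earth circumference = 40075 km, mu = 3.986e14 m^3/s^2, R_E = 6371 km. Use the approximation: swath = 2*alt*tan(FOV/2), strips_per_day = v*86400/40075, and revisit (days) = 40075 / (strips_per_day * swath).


swath = 2*968.573*tan(0.3228859) = 648.1600 km
v = sqrt(mu/r) = 7369.4190 m/s = 7.3694 km/s
strips/day = v*86400/40075 = 7.3694*86400/40075 = 15.8882
coverage/day = strips * swath = 15.8882 * 648.1600 = 10298.0661 km
revisit = 40075 / 10298.0661 = 3.8915 days

3.8915 days


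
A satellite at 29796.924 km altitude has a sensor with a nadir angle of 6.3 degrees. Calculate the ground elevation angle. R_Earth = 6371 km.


r = R_E + alt = 36167.9240 km
Law of sines in the satellite / Earth-center / ground-point triangle:
  sin(nadir)/R_E = sin(90 + el)/r  =>  cos(el) = (r/R_E)*sin(nadir)
cos(el) = (36167.9240 / 6371.0000) * sin(6.3 deg) = 0.6229575
el = arccos(0.6229575) = 51.4676 deg
(Earth-central angle = 90 - nadir - el = 32.2324 deg)

51.4676 degrees


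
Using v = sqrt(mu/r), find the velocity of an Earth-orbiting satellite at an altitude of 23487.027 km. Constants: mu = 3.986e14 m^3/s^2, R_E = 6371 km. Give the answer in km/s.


r = R_E + alt = 6371.0 + 23487.027 = 29858.0270 km = 2.9858027e+07 m
v = sqrt(mu/r) = sqrt(3.986e14 / 2.9858027e+07) = 3653.7438 m/s = 3.6537 km/s

3.6537 km/s


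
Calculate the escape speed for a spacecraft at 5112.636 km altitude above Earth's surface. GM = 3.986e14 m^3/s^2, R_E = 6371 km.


r = 6371.0 + 5112.636 = 11483.6360 km = 1.1483636e+07 m
v_esc = sqrt(2*mu/r) = sqrt(2*3.986e14 / 1.1483636e+07)
v_esc = 8331.8978 m/s = 8.3319 km/s

8.3319 km/s


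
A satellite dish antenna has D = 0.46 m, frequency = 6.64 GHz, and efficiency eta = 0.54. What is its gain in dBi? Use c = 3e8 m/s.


lambda = c/f = 3e8 / 6.64e+09 = 0.04518072 m
G = eta*(pi*D/lambda)^2 = 0.54*(pi*0.46/0.04518072)^2
G = 552.4625 (linear)
G = 10*log10(552.4625) = 27.4230 dBi

27.4230 dBi


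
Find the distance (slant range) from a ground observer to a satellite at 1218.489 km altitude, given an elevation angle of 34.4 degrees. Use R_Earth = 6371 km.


h = 1218.489 km, el = 34.4 deg
d = -R_E*sin(el) + sqrt((R_E*sin(el))^2 + 2*R_E*h + h^2)
d = -6371.0000*sin(0.6003933) + sqrt((6371.0000*0.564967)^2 + 2*6371.0000*1218.489 + 1218.489^2)
d = 1874.7542 km

1874.7542 km


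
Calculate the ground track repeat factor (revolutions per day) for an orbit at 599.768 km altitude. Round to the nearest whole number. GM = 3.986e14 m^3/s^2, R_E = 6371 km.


r = 6.970768e+06 m
T = 2*pi*sqrt(r^3/mu) = 5792.0482 s = 96.5341 min
revs/day = 1440 / 96.5341 = 14.9170
Rounded: 15 revolutions per day

15 revolutions per day


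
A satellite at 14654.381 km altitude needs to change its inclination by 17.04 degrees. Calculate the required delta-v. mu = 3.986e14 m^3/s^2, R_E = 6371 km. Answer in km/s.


r = 21025.3810 km = 2.1025381e+07 m
V = sqrt(mu/r) = 4354.0831 m/s
di = 17.04 deg = 0.2974041 rad
dV = 2*V*sin(di/2) = 2*4354.0831*sin(0.1487021)
dV = 1290.1552 m/s = 1.2902 km/s

1.2902 km/s


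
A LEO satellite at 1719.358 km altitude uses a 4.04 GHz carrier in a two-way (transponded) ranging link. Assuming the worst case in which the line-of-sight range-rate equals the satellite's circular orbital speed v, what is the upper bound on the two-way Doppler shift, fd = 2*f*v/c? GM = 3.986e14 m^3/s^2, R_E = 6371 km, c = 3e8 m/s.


r = 8.090358e+06 m
v = sqrt(mu/r) = 7019.1541 m/s (worst-case radial velocity)
f = 4.04 GHz = 4.04e+09 Hz
fd = 2*f*v/c = 2*4.04e+09*7019.1541/3.0e+08
fd = 189049.2172 Hz

189049.2172 Hz


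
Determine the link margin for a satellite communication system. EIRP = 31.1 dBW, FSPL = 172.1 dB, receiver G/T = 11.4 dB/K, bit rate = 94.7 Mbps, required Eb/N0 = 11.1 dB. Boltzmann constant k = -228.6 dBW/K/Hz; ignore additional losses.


C/N0 = EIRP - FSPL + G/T - k = 31.1 - 172.1 + 11.4 - (-228.6)
C/N0 = 99.0000 dB-Hz
R_b = 94.7 Mbps = 9.47e+07 bps -> 10*log10(R_b) = 79.7635 dB-Hz
Eb/N0 = C/N0 - 10*log10(R_b) = 99.0000 - 79.7635 = 19.2365 dB
Margin = Eb/N0 - Eb/N0_req = 19.2365 - 11.1 = 8.1365 dB (link closes)

8.1365 dB


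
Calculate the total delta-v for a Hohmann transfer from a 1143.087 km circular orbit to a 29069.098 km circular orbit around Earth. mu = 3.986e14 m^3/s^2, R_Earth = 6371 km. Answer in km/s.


r1 = 7514.0870 km = 7.514087e+06 m
r2 = 35440.0980 km = 3.5440098e+07 m
dv1 = sqrt(mu/r1)*(sqrt(2*r2/(r1+r2)) - 1) = 2072.6616 m/s
dv2 = sqrt(mu/r2)*(1 - sqrt(2*r1/(r1+r2))) = 1369.9969 m/s
total dv = |dv1| + |dv2| = 2072.6616 + 1369.9969 = 3442.6585 m/s = 3.4427 km/s

3.4427 km/s


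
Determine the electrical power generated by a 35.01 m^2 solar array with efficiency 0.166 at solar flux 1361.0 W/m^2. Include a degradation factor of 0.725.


P = area * eta * S * degradation
P = 35.01 * 0.166 * 1361.0 * 0.725
P = 5734.5102 W

5734.5102 W


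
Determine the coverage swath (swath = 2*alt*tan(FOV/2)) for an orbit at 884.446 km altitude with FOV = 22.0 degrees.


FOV = 22.0 deg = 0.3839724 rad
swath = 2 * alt * tan(FOV/2) = 2 * 884.446 * tan(0.1919862)
swath = 2 * 884.446 * 0.1943803
swath = 343.8378 km

343.8378 km


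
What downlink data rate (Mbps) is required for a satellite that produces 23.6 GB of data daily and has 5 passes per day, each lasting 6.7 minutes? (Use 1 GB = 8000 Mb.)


total contact time = 5 * 6.7 * 60 = 2010.0000 s
data = 23.6 GB = 188800.0000 Mb
rate = 188800.0000 / 2010.0000 = 93.9303 Mbps

93.9303 Mbps


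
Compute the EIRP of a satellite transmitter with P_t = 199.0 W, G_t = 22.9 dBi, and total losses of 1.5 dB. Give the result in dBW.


Pt = 199.0 W = 22.9885 dBW
EIRP = Pt_dBW + Gt - losses = 22.9885 + 22.9 - 1.5 = 44.3885 dBW

44.3885 dBW


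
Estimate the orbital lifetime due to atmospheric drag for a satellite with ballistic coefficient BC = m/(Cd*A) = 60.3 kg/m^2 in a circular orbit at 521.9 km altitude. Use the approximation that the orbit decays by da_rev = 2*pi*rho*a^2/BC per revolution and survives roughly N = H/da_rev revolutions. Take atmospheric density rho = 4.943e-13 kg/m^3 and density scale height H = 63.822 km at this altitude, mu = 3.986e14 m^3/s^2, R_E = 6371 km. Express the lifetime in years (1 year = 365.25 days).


a = R_E + alt = 6892.9000 km = 6.8929e+06 m
da_rev = 2*pi*rho*a^2/BC = 2*pi*4.943e-13*(6.8929e+06)^2/60.3 = 2.447130 m per revolution
N = H/da_rev = 63822.0000 m / 2.447130 m = 26080.3423 revolutions
P = 2*pi*sqrt(a^3/mu) = 5695.2683 s
lifetime = N*P = 26080.3423 * 5695.2683 = 1.4853455e+08 s = 1719.1498 days
years = 1719.1498 / 365.25 = 4.7068 years

4.7068 years


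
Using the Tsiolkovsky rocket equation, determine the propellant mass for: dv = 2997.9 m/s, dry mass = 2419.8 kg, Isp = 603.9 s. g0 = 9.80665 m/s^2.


ve = Isp * g0 = 603.9 * 9.80665 = 5922.235935 m/s
mass ratio = exp(dv/ve) = exp(2997.9/5922.235935) = 1.65899307
m_prop = m_dry * (mr - 1) = 2419.8 * (1.65899307 - 1)
m_prop = 1594.6314 kg

1594.6314 kg


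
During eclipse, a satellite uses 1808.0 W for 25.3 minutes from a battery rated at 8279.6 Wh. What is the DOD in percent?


E_used = P * t / 60 = 1808.0 * 25.3 / 60 = 762.3733 Wh
DOD = E_used / E_total * 100 = 762.3733 / 8279.6 * 100
DOD = 9.2079 %

9.2079 %


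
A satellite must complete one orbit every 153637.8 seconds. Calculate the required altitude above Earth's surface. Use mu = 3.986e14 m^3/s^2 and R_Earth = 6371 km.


T = 153637.8 s
r = (mu*T^2/(4*pi^2))^(1/3) = (3.986e14 * 153637.8^2 / (4*pi^2))^(1/3)
r = 6.1999936e+07 m = 61999.9357 km
alt = r - R_E = 61999.9357 - 6371 = 55628.9357 km

55628.9357 km


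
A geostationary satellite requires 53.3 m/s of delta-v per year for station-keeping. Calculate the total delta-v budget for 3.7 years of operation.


dV = rate * years = 53.3 * 3.7
dV = 197.2100 m/s

197.2100 m/s


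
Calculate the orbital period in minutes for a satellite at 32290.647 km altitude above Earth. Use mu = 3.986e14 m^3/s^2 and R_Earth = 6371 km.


r = 38661.6470 km = 3.8661647e+07 m
T = 2*pi*sqrt(r^3/mu) = 2*pi*sqrt(5.7788451e+22 / 3.986e14)
T = 75653.9744 s = 1260.8996 min

1260.8996 minutes


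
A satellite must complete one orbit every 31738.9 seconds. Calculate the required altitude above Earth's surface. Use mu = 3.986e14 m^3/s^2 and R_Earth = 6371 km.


T = 31738.9 s
r = (mu*T^2/(4*pi^2))^(1/3) = (3.986e14 * 31738.9^2 / (4*pi^2))^(1/3)
r = 2.1666417e+07 m = 21666.4171 km
alt = r - R_E = 21666.4171 - 6371 = 15295.4171 km

15295.4171 km


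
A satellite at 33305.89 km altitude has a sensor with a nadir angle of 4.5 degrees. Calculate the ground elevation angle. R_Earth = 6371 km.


r = R_E + alt = 39676.8900 km
Law of sines in the satellite / Earth-center / ground-point triangle:
  sin(nadir)/R_E = sin(90 + el)/r  =>  cos(el) = (r/R_E)*sin(nadir)
cos(el) = (39676.8900 / 6371.0000) * sin(4.5 deg) = 0.4886223
el = arccos(0.4886223) = 60.7499 deg
(Earth-central angle = 90 - nadir - el = 24.7501 deg)

60.7499 degrees


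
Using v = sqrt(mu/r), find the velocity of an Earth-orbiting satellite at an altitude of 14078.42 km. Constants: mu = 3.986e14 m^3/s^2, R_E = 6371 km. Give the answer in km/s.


r = R_E + alt = 6371.0 + 14078.42 = 20449.4200 km = 2.044942e+07 m
v = sqrt(mu/r) = sqrt(3.986e14 / 2.044942e+07) = 4414.9740 m/s = 4.4150 km/s

4.4150 km/s


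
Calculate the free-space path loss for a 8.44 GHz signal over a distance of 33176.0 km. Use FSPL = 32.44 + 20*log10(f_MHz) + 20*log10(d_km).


f = 8.44 GHz = 8440.0000 MHz
d = 33176.0 km
FSPL = 32.44 + 20*log10(8440.0000) + 20*log10(33176.0)
FSPL = 32.44 + 78.5268 + 90.4165
FSPL = 201.3833 dB

201.3833 dB


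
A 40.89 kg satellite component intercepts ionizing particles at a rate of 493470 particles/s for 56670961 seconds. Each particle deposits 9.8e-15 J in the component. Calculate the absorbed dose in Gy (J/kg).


Total energy deposited = rate * time * E_per
  = 493470 * 56670961 * 9.8e-15 = 0.2740611 J
Dose = E_total / mass = 0.2740611 / 40.89
Dose = 0.006702399 Gy

0.0067 Gy


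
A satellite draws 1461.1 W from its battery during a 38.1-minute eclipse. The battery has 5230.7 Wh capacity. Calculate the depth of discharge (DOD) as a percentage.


E_used = P * t / 60 = 1461.1 * 38.1 / 60 = 927.7985 Wh
DOD = E_used / E_total * 100 = 927.7985 / 5230.7 * 100
DOD = 17.7376 %

17.7376 %


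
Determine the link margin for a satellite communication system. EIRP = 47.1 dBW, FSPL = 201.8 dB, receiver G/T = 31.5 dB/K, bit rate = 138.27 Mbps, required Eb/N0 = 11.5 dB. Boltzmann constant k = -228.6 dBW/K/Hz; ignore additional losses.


C/N0 = EIRP - FSPL + G/T - k = 47.1 - 201.8 + 31.5 - (-228.6)
C/N0 = 105.4000 dB-Hz
R_b = 138.27 Mbps = 1.3827e+08 bps -> 10*log10(R_b) = 81.4073 dB-Hz
Eb/N0 = C/N0 - 10*log10(R_b) = 105.4000 - 81.4073 = 23.9927 dB
Margin = Eb/N0 - Eb/N0_req = 23.9927 - 11.5 = 12.4927 dB (link closes)

12.4927 dB


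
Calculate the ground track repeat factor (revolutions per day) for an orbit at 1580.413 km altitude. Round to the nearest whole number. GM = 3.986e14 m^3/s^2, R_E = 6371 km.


r = 7.951413e+06 m
T = 2*pi*sqrt(r^3/mu) = 7056.3106 s = 117.6052 min
revs/day = 1440 / 117.6052 = 12.2444
Rounded: 12 revolutions per day

12 revolutions per day


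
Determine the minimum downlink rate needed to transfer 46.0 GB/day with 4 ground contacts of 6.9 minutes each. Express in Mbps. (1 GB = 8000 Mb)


total contact time = 4 * 6.9 * 60 = 1656.0000 s
data = 46.0 GB = 368000.0000 Mb
rate = 368000.0000 / 1656.0000 = 222.2222 Mbps

222.2222 Mbps


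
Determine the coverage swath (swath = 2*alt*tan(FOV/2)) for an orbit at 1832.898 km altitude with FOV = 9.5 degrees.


FOV = 9.5 deg = 0.1658063 rad
swath = 2 * alt * tan(FOV/2) = 2 * 1832.898 * tan(0.08290314)
swath = 2 * 1832.898 * 0.08309359
swath = 304.6042 km

304.6042 km


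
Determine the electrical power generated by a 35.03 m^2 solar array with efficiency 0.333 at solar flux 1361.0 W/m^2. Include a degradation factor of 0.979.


P = area * eta * S * degradation
P = 35.03 * 0.333 * 1361.0 * 0.979
P = 15542.6543 W

15542.6543 W


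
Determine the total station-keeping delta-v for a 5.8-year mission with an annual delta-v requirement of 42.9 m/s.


dV = rate * years = 42.9 * 5.8
dV = 248.8200 m/s

248.8200 m/s


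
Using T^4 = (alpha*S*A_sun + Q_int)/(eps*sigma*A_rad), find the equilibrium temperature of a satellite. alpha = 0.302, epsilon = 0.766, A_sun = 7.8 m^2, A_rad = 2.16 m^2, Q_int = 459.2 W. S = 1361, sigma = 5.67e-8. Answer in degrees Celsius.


Numerator = alpha*S*A_sun + Q_int = 0.302*1361*7.8 + 459.2 = 3665.1716 W
Denominator = eps*sigma*A_rad = 0.766*5.67e-8*2.16 = 9.3813552e-08 W/K^4
T^4 = 3.906868e+10 K^4
T = 444.5874 K = 171.4374 C

171.4374 degrees Celsius


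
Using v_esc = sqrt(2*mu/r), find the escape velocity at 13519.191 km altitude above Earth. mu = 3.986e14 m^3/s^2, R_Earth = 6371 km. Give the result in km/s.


r = 6371.0 + 13519.191 = 19890.1910 km = 1.9890191e+07 m
v_esc = sqrt(2*mu/r) = sqrt(2*3.986e14 / 1.9890191e+07)
v_esc = 6330.8813 m/s = 6.3309 km/s

6.3309 km/s


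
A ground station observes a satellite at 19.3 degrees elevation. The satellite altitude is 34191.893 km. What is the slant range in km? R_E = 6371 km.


h = 34191.893 km, el = 19.3 deg
d = -R_E*sin(el) + sqrt((R_E*sin(el))^2 + 2*R_E*h + h^2)
d = -6371.0000*sin(0.3368485) + sqrt((6371.0000*0.3305144)^2 + 2*6371.0000*34191.893 + 34191.893^2)
d = 38009.0364 km

38009.0364 km


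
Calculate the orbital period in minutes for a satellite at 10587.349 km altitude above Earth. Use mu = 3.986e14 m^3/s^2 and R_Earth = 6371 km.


r = 16958.3490 km = 1.6958349e+07 m
T = 2*pi*sqrt(r^3/mu) = 2*pi*sqrt(4.876977e+21 / 3.986e14)
T = 21977.9193 s = 366.2987 min

366.2987 minutes


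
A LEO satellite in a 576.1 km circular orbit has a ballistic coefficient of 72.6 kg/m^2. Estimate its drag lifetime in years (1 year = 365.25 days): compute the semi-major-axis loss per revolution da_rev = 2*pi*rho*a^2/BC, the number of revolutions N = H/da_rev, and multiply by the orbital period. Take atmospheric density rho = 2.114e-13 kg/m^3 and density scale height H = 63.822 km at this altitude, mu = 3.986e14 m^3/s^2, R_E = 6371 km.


a = R_E + alt = 6947.1000 km = 6.9471e+06 m
da_rev = 2*pi*rho*a^2/BC = 2*pi*2.114e-13*(6.9471e+06)^2/72.6 = 0.882989077 m per revolution
N = H/da_rev = 63822.0000 m / 0.882989077 m = 72279.4898 revolutions
P = 2*pi*sqrt(a^3/mu) = 5762.5744 s
lifetime = N*P = 72279.4898 * 5762.5744 = 4.1651594e+08 s = 4820.7863 days
years = 4820.7863 / 365.25 = 13.1986 years

13.1986 years


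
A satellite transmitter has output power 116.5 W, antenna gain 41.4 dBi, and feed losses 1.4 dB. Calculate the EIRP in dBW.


Pt = 116.5 W = 20.6633 dBW
EIRP = Pt_dBW + Gt - losses = 20.6633 + 41.4 - 1.4 = 60.6633 dBW

60.6633 dBW


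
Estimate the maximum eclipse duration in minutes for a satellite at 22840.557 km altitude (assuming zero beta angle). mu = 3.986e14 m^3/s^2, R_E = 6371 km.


r = 29211.5570 km
T = 828.1176 min
Eclipse fraction = arcsin(R_E/r)/pi = arcsin(6371.0000/29211.5570)/pi
= arcsin(0.2180986)/pi = 0.06998544
Eclipse duration = 0.06998544 * 828.1176 = 57.9562 min

57.9562 minutes


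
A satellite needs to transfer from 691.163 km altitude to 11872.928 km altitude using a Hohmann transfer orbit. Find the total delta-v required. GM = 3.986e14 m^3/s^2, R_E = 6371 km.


r1 = 7062.1630 km = 7.062163e+06 m
r2 = 18243.9280 km = 1.8243928e+07 m
dv1 = sqrt(mu/r1)*(sqrt(2*r2/(r1+r2)) - 1) = 1508.3754 m/s
dv2 = sqrt(mu/r2)*(1 - sqrt(2*r1/(r1+r2))) = 1182.1706 m/s
total dv = |dv1| + |dv2| = 1508.3754 + 1182.1706 = 2690.5460 m/s = 2.6905 km/s

2.6905 km/s


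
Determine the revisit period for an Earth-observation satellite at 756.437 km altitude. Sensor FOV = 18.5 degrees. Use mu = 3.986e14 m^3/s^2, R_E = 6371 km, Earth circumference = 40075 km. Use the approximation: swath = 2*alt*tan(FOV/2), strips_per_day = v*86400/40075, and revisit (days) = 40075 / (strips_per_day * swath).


swath = 2*756.437*tan(0.161443) = 246.3872 km
v = sqrt(mu/r) = 7478.2840 m/s = 7.4783 km/s
strips/day = v*86400/40075 = 7.4783*86400/40075 = 16.1229
coverage/day = strips * swath = 16.1229 * 246.3872 = 3972.4667 km
revisit = 40075 / 3972.4667 = 10.0882 days

10.0882 days


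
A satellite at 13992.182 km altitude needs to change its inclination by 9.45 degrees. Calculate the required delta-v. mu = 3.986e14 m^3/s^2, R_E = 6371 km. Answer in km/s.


r = 20363.1820 km = 2.0363182e+07 m
V = sqrt(mu/r) = 4424.3128 m/s
di = 9.45 deg = 0.1649336 rad
dV = 2*V*sin(di/2) = 2*4424.3128*sin(0.08246681)
dV = 728.8911 m/s = 0.7288911 km/s

0.7289 km/s


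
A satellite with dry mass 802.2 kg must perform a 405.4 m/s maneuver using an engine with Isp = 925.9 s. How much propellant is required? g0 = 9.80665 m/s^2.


ve = Isp * g0 = 925.9 * 9.80665 = 9079.977235 m/s
mass ratio = exp(dv/ve) = exp(405.4/9079.977235) = 1.04565940
m_prop = m_dry * (mr - 1) = 802.2 * (1.04565940 - 1)
m_prop = 36.6280 kg

36.6280 kg


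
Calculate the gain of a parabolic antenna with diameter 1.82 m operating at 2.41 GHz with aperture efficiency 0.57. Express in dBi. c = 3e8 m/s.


lambda = c/f = 3e8 / 2.41e+09 = 0.1244813 m
G = eta*(pi*D/lambda)^2 = 0.57*(pi*1.82/0.1244813)^2
G = 1202.5661 (linear)
G = 10*log10(1202.5661) = 30.8011 dBi

30.8011 dBi


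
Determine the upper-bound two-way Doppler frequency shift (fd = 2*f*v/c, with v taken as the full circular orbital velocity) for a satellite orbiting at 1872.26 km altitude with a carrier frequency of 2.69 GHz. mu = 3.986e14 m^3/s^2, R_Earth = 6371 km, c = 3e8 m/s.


r = 8.24326e+06 m
v = sqrt(mu/r) = 6953.7512 m/s (worst-case radial velocity)
f = 2.69 GHz = 2.69e+09 Hz
fd = 2*f*v/c = 2*2.69e+09*6953.7512/3.0e+08
fd = 124703.9383 Hz

124703.9383 Hz


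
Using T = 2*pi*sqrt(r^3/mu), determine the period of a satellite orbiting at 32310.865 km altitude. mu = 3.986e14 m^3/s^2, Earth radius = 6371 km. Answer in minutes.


r = 38681.8650 km = 3.8681865e+07 m
T = 2*pi*sqrt(r^3/mu) = 2*pi*sqrt(5.7879159e+22 / 3.986e14)
T = 75713.3267 s = 1261.8888 min

1261.8888 minutes


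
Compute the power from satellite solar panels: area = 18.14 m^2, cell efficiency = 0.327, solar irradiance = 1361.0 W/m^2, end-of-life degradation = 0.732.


P = area * eta * S * degradation
P = 18.14 * 0.327 * 1361.0 * 0.732
P = 5909.5477 W

5909.5477 W


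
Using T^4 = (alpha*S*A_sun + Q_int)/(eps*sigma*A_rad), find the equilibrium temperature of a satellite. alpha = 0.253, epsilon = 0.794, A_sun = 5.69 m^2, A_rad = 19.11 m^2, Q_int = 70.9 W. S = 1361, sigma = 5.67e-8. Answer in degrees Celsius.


Numerator = alpha*S*A_sun + Q_int = 0.253*1361*5.69 + 70.9 = 2030.1548 W
Denominator = eps*sigma*A_rad = 0.794*5.67e-8*19.11 = 8.6032838e-07 W/K^4
T^4 = 2.359744e+09 K^4
T = 220.4024 K = -52.7476 C

-52.7476 degrees Celsius


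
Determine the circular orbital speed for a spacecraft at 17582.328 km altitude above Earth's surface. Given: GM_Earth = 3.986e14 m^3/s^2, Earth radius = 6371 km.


r = R_E + alt = 6371.0 + 17582.328 = 23953.3280 km = 2.3953328e+07 m
v = sqrt(mu/r) = sqrt(3.986e14 / 2.3953328e+07) = 4079.3007 m/s = 4.0793 km/s

4.0793 km/s


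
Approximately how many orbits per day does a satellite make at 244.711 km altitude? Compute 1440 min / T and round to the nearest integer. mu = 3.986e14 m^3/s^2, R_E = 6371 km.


r = 6.615711e+06 m
T = 2*pi*sqrt(r^3/mu) = 5355.2039 s = 89.2534 min
revs/day = 1440 / 89.2534 = 16.1338
Rounded: 16 revolutions per day

16 revolutions per day
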